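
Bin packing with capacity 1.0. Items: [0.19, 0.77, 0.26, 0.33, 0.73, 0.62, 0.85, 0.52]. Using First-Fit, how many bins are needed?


Place items sequentially using First-Fit:
  Item 0.19 -> new Bin 1
  Item 0.77 -> Bin 1 (now 0.96)
  Item 0.26 -> new Bin 2
  Item 0.33 -> Bin 2 (now 0.59)
  Item 0.73 -> new Bin 3
  Item 0.62 -> new Bin 4
  Item 0.85 -> new Bin 5
  Item 0.52 -> new Bin 6
Total bins used = 6

6


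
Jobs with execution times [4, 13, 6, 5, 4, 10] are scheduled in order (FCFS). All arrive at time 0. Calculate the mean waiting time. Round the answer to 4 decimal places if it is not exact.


FCFS order (as given): [4, 13, 6, 5, 4, 10]
Waiting times:
  Job 1: wait = 0
  Job 2: wait = 4
  Job 3: wait = 17
  Job 4: wait = 23
  Job 5: wait = 28
  Job 6: wait = 32
Sum of waiting times = 104
Average waiting time = 104/6 = 17.3333

17.3333


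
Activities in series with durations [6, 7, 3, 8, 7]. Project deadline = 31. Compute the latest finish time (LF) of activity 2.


LF(activity 2) = deadline - sum of successor durations
Successors: activities 3 through 5 with durations [3, 8, 7]
Sum of successor durations = 18
LF = 31 - 18 = 13

13


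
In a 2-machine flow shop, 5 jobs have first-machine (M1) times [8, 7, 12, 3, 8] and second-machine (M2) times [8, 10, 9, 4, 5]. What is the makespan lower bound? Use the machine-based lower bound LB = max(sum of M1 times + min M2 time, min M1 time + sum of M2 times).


LB1 = sum(M1 times) + min(M2 times) = 38 + 4 = 42
LB2 = min(M1 times) + sum(M2 times) = 3 + 36 = 39
Lower bound = max(LB1, LB2) = max(42, 39) = 42

42


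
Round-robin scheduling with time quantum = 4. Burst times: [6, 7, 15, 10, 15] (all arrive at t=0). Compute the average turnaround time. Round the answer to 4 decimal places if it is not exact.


Time quantum = 4
Execution trace:
  J1 runs 4 units, time = 4
  J2 runs 4 units, time = 8
  J3 runs 4 units, time = 12
  J4 runs 4 units, time = 16
  J5 runs 4 units, time = 20
  J1 runs 2 units, time = 22
  J2 runs 3 units, time = 25
  J3 runs 4 units, time = 29
  J4 runs 4 units, time = 33
  J5 runs 4 units, time = 37
  J3 runs 4 units, time = 41
  J4 runs 2 units, time = 43
  J5 runs 4 units, time = 47
  J3 runs 3 units, time = 50
  J5 runs 3 units, time = 53
Finish times: [22, 25, 50, 43, 53]
Average turnaround = 193/5 = 38.6

38.6


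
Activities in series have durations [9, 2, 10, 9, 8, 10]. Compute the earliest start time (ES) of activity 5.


Activity 5 starts after activities 1 through 4 complete.
Predecessor durations: [9, 2, 10, 9]
ES = 9 + 2 + 10 + 9 = 30

30


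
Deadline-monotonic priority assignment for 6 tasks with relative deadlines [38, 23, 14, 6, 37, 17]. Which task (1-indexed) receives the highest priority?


Sort tasks by relative deadline (ascending):
  Task 4: deadline = 6
  Task 3: deadline = 14
  Task 6: deadline = 17
  Task 2: deadline = 23
  Task 5: deadline = 37
  Task 1: deadline = 38
Priority order (highest first): [4, 3, 6, 2, 5, 1]
Highest priority task = 4

4


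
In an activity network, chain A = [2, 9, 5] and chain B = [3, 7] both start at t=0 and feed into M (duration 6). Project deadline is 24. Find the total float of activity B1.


Forward pass: ES(B1) = sum of predecessors on chain B = 0
EF = ES + duration = 0 + 3 = 3
Backward pass: LF(M) = deadline = 24; LS(M) = 24 - 6 = 18
LF(B1) = LS(M) - sum(successors on chain B) = 18 - 7 = 11
LS = LF - duration = 11 - 3 = 8
Total float = LS - ES = 8 - 0 = 8

8


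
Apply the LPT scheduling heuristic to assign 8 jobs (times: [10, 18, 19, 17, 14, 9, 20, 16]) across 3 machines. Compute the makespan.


Sort jobs in decreasing order (LPT): [20, 19, 18, 17, 16, 14, 10, 9]
Assign each job to the least loaded machine:
  Machine 1: jobs [20, 14, 10], load = 44
  Machine 2: jobs [19, 16, 9], load = 44
  Machine 3: jobs [18, 17], load = 35
Makespan = max load = 44

44


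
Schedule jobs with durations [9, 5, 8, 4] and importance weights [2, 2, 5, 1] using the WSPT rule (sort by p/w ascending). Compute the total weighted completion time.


Compute p/w ratios and sort ascending (WSPT): [(8, 5), (5, 2), (4, 1), (9, 2)]
Compute weighted completion times:
  Job (p=8,w=5): C=8, w*C=5*8=40
  Job (p=5,w=2): C=13, w*C=2*13=26
  Job (p=4,w=1): C=17, w*C=1*17=17
  Job (p=9,w=2): C=26, w*C=2*26=52
Total weighted completion time = 135

135


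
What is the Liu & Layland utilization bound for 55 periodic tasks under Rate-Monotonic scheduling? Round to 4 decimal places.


Compute 2^(1/55) = 1.0126824244
Subtract 1: 1.0126824244 - 1 = 0.0126824244
Multiply by n: 55 * 0.0126824244 = 0.6975333420
Round to 4 dp: 0.6975

0.6975


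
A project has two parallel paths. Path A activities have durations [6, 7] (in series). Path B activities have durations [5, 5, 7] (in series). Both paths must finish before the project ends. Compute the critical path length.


Path A total = 6 + 7 = 13
Path B total = 5 + 5 + 7 = 17
Critical path = longest path = max(13, 17) = 17

17


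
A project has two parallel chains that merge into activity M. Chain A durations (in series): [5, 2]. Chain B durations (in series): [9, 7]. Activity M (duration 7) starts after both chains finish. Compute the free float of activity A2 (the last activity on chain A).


ES(A2) = sum of predecessors on chain A = 5
EF(A2) = ES + duration = 5 + 2 = 7
Successor of A2 is M. ES(M) = max(sum(A), sum(B)) = max(7, 16) = 16
Free float = ES(successor) - EF(current) = 16 - 7 = 9

9


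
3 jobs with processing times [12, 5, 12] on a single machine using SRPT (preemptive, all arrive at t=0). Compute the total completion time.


Since all jobs arrive at t=0, SRPT equals SPT ordering.
SPT order: [5, 12, 12]
Completion times:
  Job 1: p=5, C=5
  Job 2: p=12, C=17
  Job 3: p=12, C=29
Total completion time = 5 + 17 + 29 = 51

51


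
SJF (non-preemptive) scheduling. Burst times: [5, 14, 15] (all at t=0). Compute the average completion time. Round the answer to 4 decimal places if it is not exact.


SJF order (ascending): [5, 14, 15]
Completion times:
  Job 1: burst=5, C=5
  Job 2: burst=14, C=19
  Job 3: burst=15, C=34
Average completion = 58/3 = 19.3333

19.3333


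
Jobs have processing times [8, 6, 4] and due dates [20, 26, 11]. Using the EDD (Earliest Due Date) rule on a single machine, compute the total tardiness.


Sort by due date (EDD order): [(4, 11), (8, 20), (6, 26)]
Compute completion times and tardiness:
  Job 1: p=4, d=11, C=4, tardiness=max(0,4-11)=0
  Job 2: p=8, d=20, C=12, tardiness=max(0,12-20)=0
  Job 3: p=6, d=26, C=18, tardiness=max(0,18-26)=0
Total tardiness = 0

0


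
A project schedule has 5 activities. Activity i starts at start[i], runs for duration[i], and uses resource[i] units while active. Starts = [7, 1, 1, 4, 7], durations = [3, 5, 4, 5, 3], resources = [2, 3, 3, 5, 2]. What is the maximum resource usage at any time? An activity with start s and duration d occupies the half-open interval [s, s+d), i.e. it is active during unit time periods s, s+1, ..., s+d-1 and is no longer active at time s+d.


Each activity i is active on [start_i, start_i + duration_i).
Compute total resource usage per time slot:
  t=0: active resources = [], total = 0
  t=1: active resources = [3, 3], total = 6
  t=2: active resources = [3, 3], total = 6
  t=3: active resources = [3, 3], total = 6
  t=4: active resources = [3, 3, 5], total = 11
  t=5: active resources = [3, 5], total = 8
  t=6: active resources = [5], total = 5
  t=7: active resources = [2, 5, 2], total = 9
  t=8: active resources = [2, 5, 2], total = 9
  t=9: active resources = [2, 2], total = 4
Peak resource demand = 11

11


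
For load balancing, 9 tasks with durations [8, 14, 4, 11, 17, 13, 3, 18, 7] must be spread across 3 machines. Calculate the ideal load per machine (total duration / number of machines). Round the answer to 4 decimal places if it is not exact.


Total processing time = 8 + 14 + 4 + 11 + 17 + 13 + 3 + 18 + 7 = 95
Number of machines = 3
Ideal balanced load = 95 / 3 = 31.6667

31.6667


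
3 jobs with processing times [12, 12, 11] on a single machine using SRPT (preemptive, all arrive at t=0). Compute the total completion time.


Since all jobs arrive at t=0, SRPT equals SPT ordering.
SPT order: [11, 12, 12]
Completion times:
  Job 1: p=11, C=11
  Job 2: p=12, C=23
  Job 3: p=12, C=35
Total completion time = 11 + 23 + 35 = 69

69


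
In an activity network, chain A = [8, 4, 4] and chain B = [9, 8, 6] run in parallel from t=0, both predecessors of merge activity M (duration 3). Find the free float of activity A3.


ES(A3) = sum of predecessors on chain A = 12
EF(A3) = ES + duration = 12 + 4 = 16
Successor of A3 is M. ES(M) = max(sum(A), sum(B)) = max(16, 23) = 23
Free float = ES(successor) - EF(current) = 23 - 16 = 7

7


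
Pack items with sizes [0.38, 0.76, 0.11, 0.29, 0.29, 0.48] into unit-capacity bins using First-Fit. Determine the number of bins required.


Place items sequentially using First-Fit:
  Item 0.38 -> new Bin 1
  Item 0.76 -> new Bin 2
  Item 0.11 -> Bin 1 (now 0.49)
  Item 0.29 -> Bin 1 (now 0.78)
  Item 0.29 -> new Bin 3
  Item 0.48 -> Bin 3 (now 0.77)
Total bins used = 3

3


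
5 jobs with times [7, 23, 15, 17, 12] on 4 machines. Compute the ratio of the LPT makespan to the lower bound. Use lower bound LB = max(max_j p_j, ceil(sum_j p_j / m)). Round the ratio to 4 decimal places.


LPT order: [23, 17, 15, 12, 7]
Machine loads after assignment: [23, 17, 15, 19]
LPT makespan = 23
Lower bound = max(max_job, ceil(total/4)) = max(23, 19) = 23
Ratio = 23 / 23 = 1.0

1.0


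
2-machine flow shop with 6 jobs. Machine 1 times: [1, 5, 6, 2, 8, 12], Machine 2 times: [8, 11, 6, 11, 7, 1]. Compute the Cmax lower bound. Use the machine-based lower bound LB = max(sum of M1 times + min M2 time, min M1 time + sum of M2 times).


LB1 = sum(M1 times) + min(M2 times) = 34 + 1 = 35
LB2 = min(M1 times) + sum(M2 times) = 1 + 44 = 45
Lower bound = max(LB1, LB2) = max(35, 45) = 45

45


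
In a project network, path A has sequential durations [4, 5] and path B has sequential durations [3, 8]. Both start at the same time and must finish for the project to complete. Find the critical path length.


Path A total = 4 + 5 = 9
Path B total = 3 + 8 = 11
Critical path = longest path = max(9, 11) = 11

11


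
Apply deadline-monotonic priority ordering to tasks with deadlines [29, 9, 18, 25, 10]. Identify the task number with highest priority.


Sort tasks by relative deadline (ascending):
  Task 2: deadline = 9
  Task 5: deadline = 10
  Task 3: deadline = 18
  Task 4: deadline = 25
  Task 1: deadline = 29
Priority order (highest first): [2, 5, 3, 4, 1]
Highest priority task = 2

2


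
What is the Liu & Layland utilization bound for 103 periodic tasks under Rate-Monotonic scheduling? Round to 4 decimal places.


Compute 2^(1/103) = 1.0067522788
Subtract 1: 1.0067522788 - 1 = 0.0067522788
Multiply by n: 103 * 0.0067522788 = 0.6954847164
Round to 4 dp: 0.6955

0.6955


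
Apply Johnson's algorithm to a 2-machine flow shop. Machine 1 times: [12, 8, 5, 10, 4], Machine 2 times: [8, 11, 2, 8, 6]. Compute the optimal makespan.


Apply Johnson's rule:
  Group 1 (a <= b): [(5, 4, 6), (2, 8, 11)]
  Group 2 (a > b): [(1, 12, 8), (4, 10, 8), (3, 5, 2)]
Optimal job order: [5, 2, 1, 4, 3]
Schedule:
  Job 5: M1 done at 4, M2 done at 10
  Job 2: M1 done at 12, M2 done at 23
  Job 1: M1 done at 24, M2 done at 32
  Job 4: M1 done at 34, M2 done at 42
  Job 3: M1 done at 39, M2 done at 44
Makespan = 44

44


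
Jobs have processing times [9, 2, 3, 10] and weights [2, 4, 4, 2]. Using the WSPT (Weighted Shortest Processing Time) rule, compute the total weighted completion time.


Compute p/w ratios and sort ascending (WSPT): [(2, 4), (3, 4), (9, 2), (10, 2)]
Compute weighted completion times:
  Job (p=2,w=4): C=2, w*C=4*2=8
  Job (p=3,w=4): C=5, w*C=4*5=20
  Job (p=9,w=2): C=14, w*C=2*14=28
  Job (p=10,w=2): C=24, w*C=2*24=48
Total weighted completion time = 104

104


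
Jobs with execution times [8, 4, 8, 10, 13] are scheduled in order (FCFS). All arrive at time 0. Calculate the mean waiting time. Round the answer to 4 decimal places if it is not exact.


FCFS order (as given): [8, 4, 8, 10, 13]
Waiting times:
  Job 1: wait = 0
  Job 2: wait = 8
  Job 3: wait = 12
  Job 4: wait = 20
  Job 5: wait = 30
Sum of waiting times = 70
Average waiting time = 70/5 = 14.0

14.0


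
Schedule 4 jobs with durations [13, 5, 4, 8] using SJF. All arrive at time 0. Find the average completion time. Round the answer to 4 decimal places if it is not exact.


SJF order (ascending): [4, 5, 8, 13]
Completion times:
  Job 1: burst=4, C=4
  Job 2: burst=5, C=9
  Job 3: burst=8, C=17
  Job 4: burst=13, C=30
Average completion = 60/4 = 15.0

15.0


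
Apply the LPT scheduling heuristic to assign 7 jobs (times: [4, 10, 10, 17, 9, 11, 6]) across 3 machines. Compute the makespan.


Sort jobs in decreasing order (LPT): [17, 11, 10, 10, 9, 6, 4]
Assign each job to the least loaded machine:
  Machine 1: jobs [17, 6], load = 23
  Machine 2: jobs [11, 9, 4], load = 24
  Machine 3: jobs [10, 10], load = 20
Makespan = max load = 24

24


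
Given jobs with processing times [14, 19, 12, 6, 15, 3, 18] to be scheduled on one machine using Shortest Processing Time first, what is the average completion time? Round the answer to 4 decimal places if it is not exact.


Sort jobs by processing time (SPT order): [3, 6, 12, 14, 15, 18, 19]
Compute completion times sequentially:
  Job 1: processing = 3, completes at 3
  Job 2: processing = 6, completes at 9
  Job 3: processing = 12, completes at 21
  Job 4: processing = 14, completes at 35
  Job 5: processing = 15, completes at 50
  Job 6: processing = 18, completes at 68
  Job 7: processing = 19, completes at 87
Sum of completion times = 273
Average completion time = 273/7 = 39.0

39.0


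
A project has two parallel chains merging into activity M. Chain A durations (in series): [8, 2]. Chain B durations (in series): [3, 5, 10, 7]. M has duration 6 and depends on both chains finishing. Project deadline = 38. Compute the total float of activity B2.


Forward pass: ES(B2) = sum of predecessors on chain B = 3
EF = ES + duration = 3 + 5 = 8
Backward pass: LF(M) = deadline = 38; LS(M) = 38 - 6 = 32
LF(B2) = LS(M) - sum(successors on chain B) = 32 - 17 = 15
LS = LF - duration = 15 - 5 = 10
Total float = LS - ES = 10 - 3 = 7

7


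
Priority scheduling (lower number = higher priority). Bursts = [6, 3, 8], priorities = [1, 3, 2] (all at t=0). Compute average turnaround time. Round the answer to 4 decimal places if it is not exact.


Sort by priority (ascending = highest first):
Order: [(1, 6), (2, 8), (3, 3)]
Completion times:
  Priority 1, burst=6, C=6
  Priority 2, burst=8, C=14
  Priority 3, burst=3, C=17
Average turnaround = 37/3 = 12.3333

12.3333


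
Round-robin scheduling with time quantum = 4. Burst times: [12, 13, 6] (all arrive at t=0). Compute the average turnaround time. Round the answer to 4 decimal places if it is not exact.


Time quantum = 4
Execution trace:
  J1 runs 4 units, time = 4
  J2 runs 4 units, time = 8
  J3 runs 4 units, time = 12
  J1 runs 4 units, time = 16
  J2 runs 4 units, time = 20
  J3 runs 2 units, time = 22
  J1 runs 4 units, time = 26
  J2 runs 4 units, time = 30
  J2 runs 1 units, time = 31
Finish times: [26, 31, 22]
Average turnaround = 79/3 = 26.3333

26.3333


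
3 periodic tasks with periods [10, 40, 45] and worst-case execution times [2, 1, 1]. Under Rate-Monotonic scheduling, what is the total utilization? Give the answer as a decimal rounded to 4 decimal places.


Compute individual utilizations (exact fractions):
  Task 1: C/T = 2/10 = 1/5 (approx. 0.2)
  Task 2: C/T = 1/40 (approx. 0.025)
  Task 3: C/T = 1/45 (approx. 0.0222)
Total utilization U = 1/5 + 1/40 + 1/45 = 89/360
Rounded to 4 decimal places: U = 0.2472
RM (Liu & Layland) bound for 3 tasks = 0.779763; compare with U = 89/360 (approx. 0.247222)
U <= bound, so schedulable by RM sufficient condition.

0.2472


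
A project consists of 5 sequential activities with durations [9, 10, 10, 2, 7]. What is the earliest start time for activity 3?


Activity 3 starts after activities 1 through 2 complete.
Predecessor durations: [9, 10]
ES = 9 + 10 = 19

19


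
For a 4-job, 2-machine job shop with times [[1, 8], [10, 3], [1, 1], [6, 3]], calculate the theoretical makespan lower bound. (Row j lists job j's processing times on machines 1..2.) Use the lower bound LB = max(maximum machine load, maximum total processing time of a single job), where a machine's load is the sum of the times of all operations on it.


Machine loads:
  Machine 1: 1 + 10 + 1 + 6 = 18
  Machine 2: 8 + 3 + 1 + 3 = 15
Max machine load = 18
Job totals:
  Job 1: 9
  Job 2: 13
  Job 3: 2
  Job 4: 9
Max job total = 13
Lower bound = max(18, 13) = 18

18


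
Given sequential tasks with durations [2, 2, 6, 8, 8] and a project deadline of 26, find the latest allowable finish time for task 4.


LF(activity 4) = deadline - sum of successor durations
Successors: activities 5 through 5 with durations [8]
Sum of successor durations = 8
LF = 26 - 8 = 18

18


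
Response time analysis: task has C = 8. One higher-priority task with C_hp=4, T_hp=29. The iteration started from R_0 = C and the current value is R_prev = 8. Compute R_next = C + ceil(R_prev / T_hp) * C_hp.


R_next = C + ceil(R_prev / T_hp) * C_hp
ceil(8 / 29) = ceil(0.2759) = 1
Interference = 1 * 4 = 4
R_next = 8 + 4 = 12

12


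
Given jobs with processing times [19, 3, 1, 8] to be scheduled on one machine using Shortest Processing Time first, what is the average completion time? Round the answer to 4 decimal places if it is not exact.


Sort jobs by processing time (SPT order): [1, 3, 8, 19]
Compute completion times sequentially:
  Job 1: processing = 1, completes at 1
  Job 2: processing = 3, completes at 4
  Job 3: processing = 8, completes at 12
  Job 4: processing = 19, completes at 31
Sum of completion times = 48
Average completion time = 48/4 = 12.0

12.0


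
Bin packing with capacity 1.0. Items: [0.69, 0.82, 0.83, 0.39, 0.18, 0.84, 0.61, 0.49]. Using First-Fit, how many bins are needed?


Place items sequentially using First-Fit:
  Item 0.69 -> new Bin 1
  Item 0.82 -> new Bin 2
  Item 0.83 -> new Bin 3
  Item 0.39 -> new Bin 4
  Item 0.18 -> Bin 1 (now 0.87)
  Item 0.84 -> new Bin 5
  Item 0.61 -> Bin 4 (now 1.0)
  Item 0.49 -> new Bin 6
Total bins used = 6

6


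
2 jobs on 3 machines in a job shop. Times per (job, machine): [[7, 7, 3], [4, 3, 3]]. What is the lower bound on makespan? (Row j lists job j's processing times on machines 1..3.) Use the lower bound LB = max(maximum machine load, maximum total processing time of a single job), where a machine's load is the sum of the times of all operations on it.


Machine loads:
  Machine 1: 7 + 4 = 11
  Machine 2: 7 + 3 = 10
  Machine 3: 3 + 3 = 6
Max machine load = 11
Job totals:
  Job 1: 17
  Job 2: 10
Max job total = 17
Lower bound = max(11, 17) = 17

17


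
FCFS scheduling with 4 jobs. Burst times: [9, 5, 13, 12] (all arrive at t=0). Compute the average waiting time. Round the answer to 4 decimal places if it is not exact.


FCFS order (as given): [9, 5, 13, 12]
Waiting times:
  Job 1: wait = 0
  Job 2: wait = 9
  Job 3: wait = 14
  Job 4: wait = 27
Sum of waiting times = 50
Average waiting time = 50/4 = 12.5

12.5


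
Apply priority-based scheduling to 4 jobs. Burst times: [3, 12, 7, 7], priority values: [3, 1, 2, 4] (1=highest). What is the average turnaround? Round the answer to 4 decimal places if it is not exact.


Sort by priority (ascending = highest first):
Order: [(1, 12), (2, 7), (3, 3), (4, 7)]
Completion times:
  Priority 1, burst=12, C=12
  Priority 2, burst=7, C=19
  Priority 3, burst=3, C=22
  Priority 4, burst=7, C=29
Average turnaround = 82/4 = 20.5

20.5


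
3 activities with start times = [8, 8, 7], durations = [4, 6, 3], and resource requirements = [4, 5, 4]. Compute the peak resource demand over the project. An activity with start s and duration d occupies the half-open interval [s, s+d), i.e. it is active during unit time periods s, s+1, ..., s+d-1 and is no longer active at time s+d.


Each activity i is active on [start_i, start_i + duration_i).
Compute total resource usage per time slot:
  t=0: active resources = [], total = 0
  t=1: active resources = [], total = 0
  t=2: active resources = [], total = 0
  t=3: active resources = [], total = 0
  t=4: active resources = [], total = 0
  t=5: active resources = [], total = 0
  t=6: active resources = [], total = 0
  t=7: active resources = [4], total = 4
  t=8: active resources = [4, 5, 4], total = 13
  t=9: active resources = [4, 5, 4], total = 13
  t=10: active resources = [4, 5], total = 9
  t=11: active resources = [4, 5], total = 9
  t=12: active resources = [5], total = 5
  t=13: active resources = [5], total = 5
Peak resource demand = 13

13


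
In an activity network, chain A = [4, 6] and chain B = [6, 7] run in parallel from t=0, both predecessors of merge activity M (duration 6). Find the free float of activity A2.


ES(A2) = sum of predecessors on chain A = 4
EF(A2) = ES + duration = 4 + 6 = 10
Successor of A2 is M. ES(M) = max(sum(A), sum(B)) = max(10, 13) = 13
Free float = ES(successor) - EF(current) = 13 - 10 = 3

3


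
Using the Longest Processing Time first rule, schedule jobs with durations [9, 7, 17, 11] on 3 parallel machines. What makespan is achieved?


Sort jobs in decreasing order (LPT): [17, 11, 9, 7]
Assign each job to the least loaded machine:
  Machine 1: jobs [17], load = 17
  Machine 2: jobs [11], load = 11
  Machine 3: jobs [9, 7], load = 16
Makespan = max load = 17

17


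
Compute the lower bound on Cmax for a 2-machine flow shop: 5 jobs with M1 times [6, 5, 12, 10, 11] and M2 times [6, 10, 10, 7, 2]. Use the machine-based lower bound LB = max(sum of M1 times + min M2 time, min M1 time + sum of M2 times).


LB1 = sum(M1 times) + min(M2 times) = 44 + 2 = 46
LB2 = min(M1 times) + sum(M2 times) = 5 + 35 = 40
Lower bound = max(LB1, LB2) = max(46, 40) = 46

46


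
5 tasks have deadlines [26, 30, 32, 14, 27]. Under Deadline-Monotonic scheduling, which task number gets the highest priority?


Sort tasks by relative deadline (ascending):
  Task 4: deadline = 14
  Task 1: deadline = 26
  Task 5: deadline = 27
  Task 2: deadline = 30
  Task 3: deadline = 32
Priority order (highest first): [4, 1, 5, 2, 3]
Highest priority task = 4

4


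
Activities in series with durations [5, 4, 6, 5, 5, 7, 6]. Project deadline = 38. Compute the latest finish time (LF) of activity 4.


LF(activity 4) = deadline - sum of successor durations
Successors: activities 5 through 7 with durations [5, 7, 6]
Sum of successor durations = 18
LF = 38 - 18 = 20

20


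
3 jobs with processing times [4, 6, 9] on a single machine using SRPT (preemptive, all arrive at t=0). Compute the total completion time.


Since all jobs arrive at t=0, SRPT equals SPT ordering.
SPT order: [4, 6, 9]
Completion times:
  Job 1: p=4, C=4
  Job 2: p=6, C=10
  Job 3: p=9, C=19
Total completion time = 4 + 10 + 19 = 33

33


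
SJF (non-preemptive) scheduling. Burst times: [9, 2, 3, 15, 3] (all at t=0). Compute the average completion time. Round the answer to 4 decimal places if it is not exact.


SJF order (ascending): [2, 3, 3, 9, 15]
Completion times:
  Job 1: burst=2, C=2
  Job 2: burst=3, C=5
  Job 3: burst=3, C=8
  Job 4: burst=9, C=17
  Job 5: burst=15, C=32
Average completion = 64/5 = 12.8

12.8


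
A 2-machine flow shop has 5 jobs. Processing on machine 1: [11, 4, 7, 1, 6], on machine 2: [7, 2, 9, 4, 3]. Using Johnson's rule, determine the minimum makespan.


Apply Johnson's rule:
  Group 1 (a <= b): [(4, 1, 4), (3, 7, 9)]
  Group 2 (a > b): [(1, 11, 7), (5, 6, 3), (2, 4, 2)]
Optimal job order: [4, 3, 1, 5, 2]
Schedule:
  Job 4: M1 done at 1, M2 done at 5
  Job 3: M1 done at 8, M2 done at 17
  Job 1: M1 done at 19, M2 done at 26
  Job 5: M1 done at 25, M2 done at 29
  Job 2: M1 done at 29, M2 done at 31
Makespan = 31

31


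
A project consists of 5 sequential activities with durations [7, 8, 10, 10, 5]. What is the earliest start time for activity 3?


Activity 3 starts after activities 1 through 2 complete.
Predecessor durations: [7, 8]
ES = 7 + 8 = 15

15


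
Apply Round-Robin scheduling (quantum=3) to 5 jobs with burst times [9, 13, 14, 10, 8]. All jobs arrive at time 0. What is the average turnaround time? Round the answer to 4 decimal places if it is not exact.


Time quantum = 3
Execution trace:
  J1 runs 3 units, time = 3
  J2 runs 3 units, time = 6
  J3 runs 3 units, time = 9
  J4 runs 3 units, time = 12
  J5 runs 3 units, time = 15
  J1 runs 3 units, time = 18
  J2 runs 3 units, time = 21
  J3 runs 3 units, time = 24
  J4 runs 3 units, time = 27
  J5 runs 3 units, time = 30
  J1 runs 3 units, time = 33
  J2 runs 3 units, time = 36
  J3 runs 3 units, time = 39
  J4 runs 3 units, time = 42
  J5 runs 2 units, time = 44
  J2 runs 3 units, time = 47
  J3 runs 3 units, time = 50
  J4 runs 1 units, time = 51
  J2 runs 1 units, time = 52
  J3 runs 2 units, time = 54
Finish times: [33, 52, 54, 51, 44]
Average turnaround = 234/5 = 46.8

46.8


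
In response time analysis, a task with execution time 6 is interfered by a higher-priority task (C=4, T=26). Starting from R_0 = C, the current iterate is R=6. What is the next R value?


R_next = C + ceil(R_prev / T_hp) * C_hp
ceil(6 / 26) = ceil(0.2308) = 1
Interference = 1 * 4 = 4
R_next = 6 + 4 = 10

10


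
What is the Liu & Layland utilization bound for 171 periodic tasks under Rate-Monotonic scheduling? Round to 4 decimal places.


Compute 2^(1/171) = 1.0040617188
Subtract 1: 1.0040617188 - 1 = 0.0040617188
Multiply by n: 171 * 0.0040617188 = 0.6945539148
Round to 4 dp: 0.6946

0.6946


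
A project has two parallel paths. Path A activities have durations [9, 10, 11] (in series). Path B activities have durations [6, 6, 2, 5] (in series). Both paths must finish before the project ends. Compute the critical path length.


Path A total = 9 + 10 + 11 = 30
Path B total = 6 + 6 + 2 + 5 = 19
Critical path = longest path = max(30, 19) = 30

30


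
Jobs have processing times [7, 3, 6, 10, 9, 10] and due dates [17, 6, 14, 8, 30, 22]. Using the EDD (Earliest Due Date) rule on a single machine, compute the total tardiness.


Sort by due date (EDD order): [(3, 6), (10, 8), (6, 14), (7, 17), (10, 22), (9, 30)]
Compute completion times and tardiness:
  Job 1: p=3, d=6, C=3, tardiness=max(0,3-6)=0
  Job 2: p=10, d=8, C=13, tardiness=max(0,13-8)=5
  Job 3: p=6, d=14, C=19, tardiness=max(0,19-14)=5
  Job 4: p=7, d=17, C=26, tardiness=max(0,26-17)=9
  Job 5: p=10, d=22, C=36, tardiness=max(0,36-22)=14
  Job 6: p=9, d=30, C=45, tardiness=max(0,45-30)=15
Total tardiness = 48

48


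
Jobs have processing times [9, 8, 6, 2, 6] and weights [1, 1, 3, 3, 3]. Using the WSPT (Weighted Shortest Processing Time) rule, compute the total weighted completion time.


Compute p/w ratios and sort ascending (WSPT): [(2, 3), (6, 3), (6, 3), (8, 1), (9, 1)]
Compute weighted completion times:
  Job (p=2,w=3): C=2, w*C=3*2=6
  Job (p=6,w=3): C=8, w*C=3*8=24
  Job (p=6,w=3): C=14, w*C=3*14=42
  Job (p=8,w=1): C=22, w*C=1*22=22
  Job (p=9,w=1): C=31, w*C=1*31=31
Total weighted completion time = 125

125


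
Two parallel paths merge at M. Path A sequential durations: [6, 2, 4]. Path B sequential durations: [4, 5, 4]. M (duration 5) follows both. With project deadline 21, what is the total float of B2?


Forward pass: ES(B2) = sum of predecessors on chain B = 4
EF = ES + duration = 4 + 5 = 9
Backward pass: LF(M) = deadline = 21; LS(M) = 21 - 5 = 16
LF(B2) = LS(M) - sum(successors on chain B) = 16 - 4 = 12
LS = LF - duration = 12 - 5 = 7
Total float = LS - ES = 7 - 4 = 3

3


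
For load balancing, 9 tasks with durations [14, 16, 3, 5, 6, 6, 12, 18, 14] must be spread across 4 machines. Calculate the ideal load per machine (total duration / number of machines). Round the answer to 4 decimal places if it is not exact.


Total processing time = 14 + 16 + 3 + 5 + 6 + 6 + 12 + 18 + 14 = 94
Number of machines = 4
Ideal balanced load = 94 / 4 = 23.5

23.5


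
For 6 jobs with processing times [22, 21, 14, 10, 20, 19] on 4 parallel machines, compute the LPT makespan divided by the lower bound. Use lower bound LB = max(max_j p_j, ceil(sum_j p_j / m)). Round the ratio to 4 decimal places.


LPT order: [22, 21, 20, 19, 14, 10]
Machine loads after assignment: [22, 21, 30, 33]
LPT makespan = 33
Lower bound = max(max_job, ceil(total/4)) = max(22, 27) = 27
Ratio = 33 / 27 = 1.2222

1.2222


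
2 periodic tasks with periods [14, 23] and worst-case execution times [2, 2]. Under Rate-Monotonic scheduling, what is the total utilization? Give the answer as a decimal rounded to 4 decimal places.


Compute individual utilizations (exact fractions):
  Task 1: C/T = 2/14 = 1/7 (approx. 0.1429)
  Task 2: C/T = 2/23 (approx. 0.087)
Total utilization U = 1/7 + 2/23 = 37/161
Rounded to 4 decimal places: U = 0.2298
RM (Liu & Layland) bound for 2 tasks = 0.828427; compare with U = 37/161 (approx. 0.229814)
U <= bound, so schedulable by RM sufficient condition.

0.2298


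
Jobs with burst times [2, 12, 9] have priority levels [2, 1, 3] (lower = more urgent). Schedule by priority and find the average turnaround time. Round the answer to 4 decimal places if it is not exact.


Sort by priority (ascending = highest first):
Order: [(1, 12), (2, 2), (3, 9)]
Completion times:
  Priority 1, burst=12, C=12
  Priority 2, burst=2, C=14
  Priority 3, burst=9, C=23
Average turnaround = 49/3 = 16.3333

16.3333


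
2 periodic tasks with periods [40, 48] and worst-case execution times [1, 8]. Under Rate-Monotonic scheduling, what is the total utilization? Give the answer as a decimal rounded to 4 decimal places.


Compute individual utilizations (exact fractions):
  Task 1: C/T = 1/40 (approx. 0.025)
  Task 2: C/T = 8/48 = 1/6 (approx. 0.1667)
Total utilization U = 1/40 + 1/6 = 23/120
Rounded to 4 decimal places: U = 0.1917
RM (Liu & Layland) bound for 2 tasks = 0.828427; compare with U = 23/120 (approx. 0.191667)
U <= bound, so schedulable by RM sufficient condition.

0.1917


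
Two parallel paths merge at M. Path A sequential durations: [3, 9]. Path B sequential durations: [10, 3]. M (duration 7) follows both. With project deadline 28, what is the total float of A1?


Forward pass: ES(A1) = sum of predecessors on chain A = 0
EF = ES + duration = 0 + 3 = 3
Backward pass: LF(M) = deadline = 28; LS(M) = 28 - 7 = 21
LF(A1) = LS(M) - sum(successors on chain A) = 21 - 9 = 12
LS = LF - duration = 12 - 3 = 9
Total float = LS - ES = 9 - 0 = 9

9


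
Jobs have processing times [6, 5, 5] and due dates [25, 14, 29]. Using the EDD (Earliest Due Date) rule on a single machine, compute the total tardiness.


Sort by due date (EDD order): [(5, 14), (6, 25), (5, 29)]
Compute completion times and tardiness:
  Job 1: p=5, d=14, C=5, tardiness=max(0,5-14)=0
  Job 2: p=6, d=25, C=11, tardiness=max(0,11-25)=0
  Job 3: p=5, d=29, C=16, tardiness=max(0,16-29)=0
Total tardiness = 0

0


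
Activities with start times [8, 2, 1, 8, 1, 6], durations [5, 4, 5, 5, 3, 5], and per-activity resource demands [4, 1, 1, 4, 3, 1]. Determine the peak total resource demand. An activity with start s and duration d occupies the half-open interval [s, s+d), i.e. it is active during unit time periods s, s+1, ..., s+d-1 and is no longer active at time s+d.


Each activity i is active on [start_i, start_i + duration_i).
Compute total resource usage per time slot:
  t=0: active resources = [], total = 0
  t=1: active resources = [1, 3], total = 4
  t=2: active resources = [1, 1, 3], total = 5
  t=3: active resources = [1, 1, 3], total = 5
  t=4: active resources = [1, 1], total = 2
  t=5: active resources = [1, 1], total = 2
  t=6: active resources = [1], total = 1
  t=7: active resources = [1], total = 1
  t=8: active resources = [4, 4, 1], total = 9
  t=9: active resources = [4, 4, 1], total = 9
  t=10: active resources = [4, 4, 1], total = 9
  t=11: active resources = [4, 4], total = 8
  t=12: active resources = [4, 4], total = 8
Peak resource demand = 9

9


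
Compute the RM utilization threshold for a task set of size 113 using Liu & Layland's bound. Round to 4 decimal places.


Compute 2^(1/113) = 1.0061528976
Subtract 1: 1.0061528976 - 1 = 0.0061528976
Multiply by n: 113 * 0.0061528976 = 0.6952774288
Round to 4 dp: 0.6953

0.6953


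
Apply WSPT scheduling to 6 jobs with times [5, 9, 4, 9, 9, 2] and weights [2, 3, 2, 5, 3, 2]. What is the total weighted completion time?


Compute p/w ratios and sort ascending (WSPT): [(2, 2), (9, 5), (4, 2), (5, 2), (9, 3), (9, 3)]
Compute weighted completion times:
  Job (p=2,w=2): C=2, w*C=2*2=4
  Job (p=9,w=5): C=11, w*C=5*11=55
  Job (p=4,w=2): C=15, w*C=2*15=30
  Job (p=5,w=2): C=20, w*C=2*20=40
  Job (p=9,w=3): C=29, w*C=3*29=87
  Job (p=9,w=3): C=38, w*C=3*38=114
Total weighted completion time = 330

330


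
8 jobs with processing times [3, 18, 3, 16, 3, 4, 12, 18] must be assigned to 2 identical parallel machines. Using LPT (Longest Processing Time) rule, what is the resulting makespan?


Sort jobs in decreasing order (LPT): [18, 18, 16, 12, 4, 3, 3, 3]
Assign each job to the least loaded machine:
  Machine 1: jobs [18, 16, 3, 3], load = 40
  Machine 2: jobs [18, 12, 4, 3], load = 37
Makespan = max load = 40

40


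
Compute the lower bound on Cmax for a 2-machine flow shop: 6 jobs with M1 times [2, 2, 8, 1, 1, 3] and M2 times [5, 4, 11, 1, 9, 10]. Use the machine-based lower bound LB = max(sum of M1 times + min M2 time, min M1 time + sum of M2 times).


LB1 = sum(M1 times) + min(M2 times) = 17 + 1 = 18
LB2 = min(M1 times) + sum(M2 times) = 1 + 40 = 41
Lower bound = max(LB1, LB2) = max(18, 41) = 41

41


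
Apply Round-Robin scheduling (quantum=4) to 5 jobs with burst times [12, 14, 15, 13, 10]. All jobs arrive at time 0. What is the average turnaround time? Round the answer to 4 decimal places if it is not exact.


Time quantum = 4
Execution trace:
  J1 runs 4 units, time = 4
  J2 runs 4 units, time = 8
  J3 runs 4 units, time = 12
  J4 runs 4 units, time = 16
  J5 runs 4 units, time = 20
  J1 runs 4 units, time = 24
  J2 runs 4 units, time = 28
  J3 runs 4 units, time = 32
  J4 runs 4 units, time = 36
  J5 runs 4 units, time = 40
  J1 runs 4 units, time = 44
  J2 runs 4 units, time = 48
  J3 runs 4 units, time = 52
  J4 runs 4 units, time = 56
  J5 runs 2 units, time = 58
  J2 runs 2 units, time = 60
  J3 runs 3 units, time = 63
  J4 runs 1 units, time = 64
Finish times: [44, 60, 63, 64, 58]
Average turnaround = 289/5 = 57.8

57.8


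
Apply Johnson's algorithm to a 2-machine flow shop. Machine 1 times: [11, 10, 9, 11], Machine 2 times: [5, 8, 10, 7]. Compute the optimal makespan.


Apply Johnson's rule:
  Group 1 (a <= b): [(3, 9, 10)]
  Group 2 (a > b): [(2, 10, 8), (4, 11, 7), (1, 11, 5)]
Optimal job order: [3, 2, 4, 1]
Schedule:
  Job 3: M1 done at 9, M2 done at 19
  Job 2: M1 done at 19, M2 done at 27
  Job 4: M1 done at 30, M2 done at 37
  Job 1: M1 done at 41, M2 done at 46
Makespan = 46

46


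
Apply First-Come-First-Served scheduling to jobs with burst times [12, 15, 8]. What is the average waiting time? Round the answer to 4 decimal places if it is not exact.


FCFS order (as given): [12, 15, 8]
Waiting times:
  Job 1: wait = 0
  Job 2: wait = 12
  Job 3: wait = 27
Sum of waiting times = 39
Average waiting time = 39/3 = 13.0

13.0


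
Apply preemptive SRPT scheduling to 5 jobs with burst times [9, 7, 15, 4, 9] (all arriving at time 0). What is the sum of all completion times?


Since all jobs arrive at t=0, SRPT equals SPT ordering.
SPT order: [4, 7, 9, 9, 15]
Completion times:
  Job 1: p=4, C=4
  Job 2: p=7, C=11
  Job 3: p=9, C=20
  Job 4: p=9, C=29
  Job 5: p=15, C=44
Total completion time = 4 + 11 + 20 + 29 + 44 = 108

108


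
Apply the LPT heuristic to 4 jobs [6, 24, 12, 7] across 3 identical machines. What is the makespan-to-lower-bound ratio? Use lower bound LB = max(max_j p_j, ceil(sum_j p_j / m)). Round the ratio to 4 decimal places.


LPT order: [24, 12, 7, 6]
Machine loads after assignment: [24, 12, 13]
LPT makespan = 24
Lower bound = max(max_job, ceil(total/3)) = max(24, 17) = 24
Ratio = 24 / 24 = 1.0

1.0


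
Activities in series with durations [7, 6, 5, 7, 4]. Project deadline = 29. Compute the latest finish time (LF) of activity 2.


LF(activity 2) = deadline - sum of successor durations
Successors: activities 3 through 5 with durations [5, 7, 4]
Sum of successor durations = 16
LF = 29 - 16 = 13

13


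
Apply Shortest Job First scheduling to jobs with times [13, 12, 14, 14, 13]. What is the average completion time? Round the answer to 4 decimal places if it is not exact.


SJF order (ascending): [12, 13, 13, 14, 14]
Completion times:
  Job 1: burst=12, C=12
  Job 2: burst=13, C=25
  Job 3: burst=13, C=38
  Job 4: burst=14, C=52
  Job 5: burst=14, C=66
Average completion = 193/5 = 38.6

38.6


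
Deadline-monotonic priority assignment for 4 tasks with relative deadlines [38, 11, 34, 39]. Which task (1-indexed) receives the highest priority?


Sort tasks by relative deadline (ascending):
  Task 2: deadline = 11
  Task 3: deadline = 34
  Task 1: deadline = 38
  Task 4: deadline = 39
Priority order (highest first): [2, 3, 1, 4]
Highest priority task = 2

2


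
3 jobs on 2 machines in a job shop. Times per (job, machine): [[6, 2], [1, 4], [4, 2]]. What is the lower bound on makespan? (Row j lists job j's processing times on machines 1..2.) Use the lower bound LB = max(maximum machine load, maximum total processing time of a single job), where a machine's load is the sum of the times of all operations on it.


Machine loads:
  Machine 1: 6 + 1 + 4 = 11
  Machine 2: 2 + 4 + 2 = 8
Max machine load = 11
Job totals:
  Job 1: 8
  Job 2: 5
  Job 3: 6
Max job total = 8
Lower bound = max(11, 8) = 11

11


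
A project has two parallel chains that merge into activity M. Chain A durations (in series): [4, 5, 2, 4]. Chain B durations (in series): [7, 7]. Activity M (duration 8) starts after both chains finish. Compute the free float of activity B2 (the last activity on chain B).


ES(B2) = sum of predecessors on chain B = 7
EF(B2) = ES + duration = 7 + 7 = 14
Successor of B2 is M. ES(M) = max(sum(A), sum(B)) = max(15, 14) = 15
Free float = ES(successor) - EF(current) = 15 - 14 = 1

1


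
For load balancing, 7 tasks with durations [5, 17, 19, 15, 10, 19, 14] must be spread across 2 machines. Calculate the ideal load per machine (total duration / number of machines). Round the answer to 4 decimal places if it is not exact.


Total processing time = 5 + 17 + 19 + 15 + 10 + 19 + 14 = 99
Number of machines = 2
Ideal balanced load = 99 / 2 = 49.5

49.5


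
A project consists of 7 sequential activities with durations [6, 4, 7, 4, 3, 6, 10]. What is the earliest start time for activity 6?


Activity 6 starts after activities 1 through 5 complete.
Predecessor durations: [6, 4, 7, 4, 3]
ES = 6 + 4 + 7 + 4 + 3 = 24

24


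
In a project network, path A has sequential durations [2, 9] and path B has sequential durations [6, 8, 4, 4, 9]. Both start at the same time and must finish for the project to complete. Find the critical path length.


Path A total = 2 + 9 = 11
Path B total = 6 + 8 + 4 + 4 + 9 = 31
Critical path = longest path = max(11, 31) = 31

31


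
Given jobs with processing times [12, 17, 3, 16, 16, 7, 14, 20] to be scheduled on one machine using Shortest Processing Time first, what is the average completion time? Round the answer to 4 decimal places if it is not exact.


Sort jobs by processing time (SPT order): [3, 7, 12, 14, 16, 16, 17, 20]
Compute completion times sequentially:
  Job 1: processing = 3, completes at 3
  Job 2: processing = 7, completes at 10
  Job 3: processing = 12, completes at 22
  Job 4: processing = 14, completes at 36
  Job 5: processing = 16, completes at 52
  Job 6: processing = 16, completes at 68
  Job 7: processing = 17, completes at 85
  Job 8: processing = 20, completes at 105
Sum of completion times = 381
Average completion time = 381/8 = 47.625

47.625
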